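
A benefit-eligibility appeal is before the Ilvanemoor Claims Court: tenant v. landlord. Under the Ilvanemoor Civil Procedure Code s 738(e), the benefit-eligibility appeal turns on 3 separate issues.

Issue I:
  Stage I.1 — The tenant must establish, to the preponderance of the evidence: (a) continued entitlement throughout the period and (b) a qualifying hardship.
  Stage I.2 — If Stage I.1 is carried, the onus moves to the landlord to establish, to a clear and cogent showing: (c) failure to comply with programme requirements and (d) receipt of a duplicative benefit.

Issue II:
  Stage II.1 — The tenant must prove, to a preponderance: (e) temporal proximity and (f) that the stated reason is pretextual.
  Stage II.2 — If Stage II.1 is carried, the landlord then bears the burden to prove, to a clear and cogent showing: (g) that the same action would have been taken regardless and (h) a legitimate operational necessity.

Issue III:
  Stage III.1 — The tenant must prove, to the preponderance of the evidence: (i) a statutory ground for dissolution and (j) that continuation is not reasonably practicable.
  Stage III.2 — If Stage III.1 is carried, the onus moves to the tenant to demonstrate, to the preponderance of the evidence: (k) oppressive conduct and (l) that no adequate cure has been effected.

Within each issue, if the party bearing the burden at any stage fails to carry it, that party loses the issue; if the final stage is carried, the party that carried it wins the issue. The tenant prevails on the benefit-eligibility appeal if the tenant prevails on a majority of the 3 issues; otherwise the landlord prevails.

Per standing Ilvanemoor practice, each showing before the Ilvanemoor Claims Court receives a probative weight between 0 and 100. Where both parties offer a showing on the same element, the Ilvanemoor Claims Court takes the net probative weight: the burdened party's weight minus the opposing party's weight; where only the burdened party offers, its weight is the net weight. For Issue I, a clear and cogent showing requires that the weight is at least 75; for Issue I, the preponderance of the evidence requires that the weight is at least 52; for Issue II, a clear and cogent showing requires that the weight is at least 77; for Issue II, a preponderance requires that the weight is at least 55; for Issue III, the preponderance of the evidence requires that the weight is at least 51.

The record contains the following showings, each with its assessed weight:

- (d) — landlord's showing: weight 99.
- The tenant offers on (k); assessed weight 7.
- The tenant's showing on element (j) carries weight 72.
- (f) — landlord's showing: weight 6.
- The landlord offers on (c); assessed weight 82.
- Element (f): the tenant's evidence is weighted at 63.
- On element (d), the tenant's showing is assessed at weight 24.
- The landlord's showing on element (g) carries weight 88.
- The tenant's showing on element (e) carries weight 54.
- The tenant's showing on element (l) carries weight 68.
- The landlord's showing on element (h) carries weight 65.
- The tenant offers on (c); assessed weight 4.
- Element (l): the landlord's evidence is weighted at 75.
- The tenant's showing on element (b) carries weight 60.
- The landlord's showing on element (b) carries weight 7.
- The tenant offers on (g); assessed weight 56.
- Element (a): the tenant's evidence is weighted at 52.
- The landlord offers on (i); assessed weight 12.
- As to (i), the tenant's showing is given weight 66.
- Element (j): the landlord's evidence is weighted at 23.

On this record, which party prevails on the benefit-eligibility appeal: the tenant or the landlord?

— Issue I —
Stage I.1 (tenant, the preponderance of the evidence, weight is at least 52): (a) 52 ≥ 52 — meets; (b) net 60−7=53 ≥ 52 — meets.
  All elements met. The burden passes to the landlord.
Stage I.2 (landlord, a clear and cogent showing, weight is at least 75): (c) net 82−4=78 ≥ 75 — meets; (d) net 99−24=75 ≥ 75 — meets.
  All elements met at the final stage.
Every stage carried; the landlord prevails on this issue.
— Issue II —
Stage II.1 (tenant, a preponderance, weight is at least 55): (e) 54 < 55 — fails; (f) net 63−6=57 ≥ 55 — meets.
  Not every element is met, so the tenant fails to carry Stage II.1.
The analysis ends at Stage II.1; the landlord prevails on this issue.
— Issue III —
Stage III.1 (tenant, the preponderance of the evidence, weight is at least 51): (i) net 66−12=54 ≥ 51 — meets; (j) net 72−23=49 < 51 — fails.
  The tenant does not carry Stage III.1.
The analysis ends at Stage III.1; the landlord prevails on this issue.
Per-issue: Issue I → landlord; Issue II → landlord; Issue III → landlord. The tenant must prevail on a majority of issues; overall, the landlord prevails.

landlord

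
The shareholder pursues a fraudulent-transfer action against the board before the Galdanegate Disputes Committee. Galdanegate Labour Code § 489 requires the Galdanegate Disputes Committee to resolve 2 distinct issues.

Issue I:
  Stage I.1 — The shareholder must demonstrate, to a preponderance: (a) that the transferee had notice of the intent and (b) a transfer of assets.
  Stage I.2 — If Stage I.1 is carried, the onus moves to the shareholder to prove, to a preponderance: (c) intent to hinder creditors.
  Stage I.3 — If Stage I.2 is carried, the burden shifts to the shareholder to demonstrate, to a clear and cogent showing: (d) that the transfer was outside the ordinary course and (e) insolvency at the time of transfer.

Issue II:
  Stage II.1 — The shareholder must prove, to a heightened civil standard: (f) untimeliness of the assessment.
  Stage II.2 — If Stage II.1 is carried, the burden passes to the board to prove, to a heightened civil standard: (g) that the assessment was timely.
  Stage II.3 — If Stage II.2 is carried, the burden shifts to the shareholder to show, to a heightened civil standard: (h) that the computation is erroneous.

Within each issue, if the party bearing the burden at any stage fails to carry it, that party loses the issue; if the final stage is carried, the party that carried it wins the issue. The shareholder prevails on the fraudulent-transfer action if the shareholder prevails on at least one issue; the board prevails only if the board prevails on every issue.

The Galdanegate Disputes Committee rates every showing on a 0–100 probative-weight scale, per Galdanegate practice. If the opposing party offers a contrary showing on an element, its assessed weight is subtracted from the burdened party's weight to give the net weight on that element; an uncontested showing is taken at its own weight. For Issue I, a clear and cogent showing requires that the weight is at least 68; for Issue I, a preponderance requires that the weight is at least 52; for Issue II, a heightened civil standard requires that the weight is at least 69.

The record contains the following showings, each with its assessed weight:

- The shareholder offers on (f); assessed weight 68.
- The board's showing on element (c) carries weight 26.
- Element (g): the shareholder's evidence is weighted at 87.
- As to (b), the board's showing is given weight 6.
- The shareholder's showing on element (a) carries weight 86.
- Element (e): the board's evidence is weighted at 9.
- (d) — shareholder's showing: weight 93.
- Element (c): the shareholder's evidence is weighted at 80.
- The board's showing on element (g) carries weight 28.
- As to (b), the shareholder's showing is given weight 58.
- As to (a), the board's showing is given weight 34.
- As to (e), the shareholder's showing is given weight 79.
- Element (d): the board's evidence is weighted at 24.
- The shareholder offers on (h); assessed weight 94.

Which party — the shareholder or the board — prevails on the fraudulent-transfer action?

shareholder

— Issue I —
Stage I.1 — burden on shareholder; standard: a preponderance (weight is at least 52).
    (a): 86 − 34 = 52 ≥ 52 [met]
    (b): 58 − 6 = 52 ≥ 52 [met]
  Stage I.1 is satisfied; the shareholder continues to bear the burden.
Stage I.2 — burden on shareholder; standard: a preponderance (weight is at least 52).
    (c): 80 − 26 = 54 ≥ 52 [met]
  Stage I.2 is satisfied; the shareholder continues to bear the burden.
Stage I.3 — burden on shareholder; standard: a clear and cogent showing (weight is at least 68).
    (d): 93 − 24 = 69 ≥ 68 [met]
    (e): 79 − 9 = 70 ≥ 68 [met]
  The shareholder carries the last stage.
With every stage satisfied, the shareholder prevails on this issue.
— Issue II —
Stage II.1 (shareholder, a heightened civil standard, weight is at least 69): (f) 68 < 69 — fails.
  Not every element is met, so the shareholder fails to carry Stage II.1.
So the board prevails on this issue.
Per-issue: Issue I → shareholder; Issue II → board. The shareholder must prevail on at least one issue; overall, the shareholder prevails.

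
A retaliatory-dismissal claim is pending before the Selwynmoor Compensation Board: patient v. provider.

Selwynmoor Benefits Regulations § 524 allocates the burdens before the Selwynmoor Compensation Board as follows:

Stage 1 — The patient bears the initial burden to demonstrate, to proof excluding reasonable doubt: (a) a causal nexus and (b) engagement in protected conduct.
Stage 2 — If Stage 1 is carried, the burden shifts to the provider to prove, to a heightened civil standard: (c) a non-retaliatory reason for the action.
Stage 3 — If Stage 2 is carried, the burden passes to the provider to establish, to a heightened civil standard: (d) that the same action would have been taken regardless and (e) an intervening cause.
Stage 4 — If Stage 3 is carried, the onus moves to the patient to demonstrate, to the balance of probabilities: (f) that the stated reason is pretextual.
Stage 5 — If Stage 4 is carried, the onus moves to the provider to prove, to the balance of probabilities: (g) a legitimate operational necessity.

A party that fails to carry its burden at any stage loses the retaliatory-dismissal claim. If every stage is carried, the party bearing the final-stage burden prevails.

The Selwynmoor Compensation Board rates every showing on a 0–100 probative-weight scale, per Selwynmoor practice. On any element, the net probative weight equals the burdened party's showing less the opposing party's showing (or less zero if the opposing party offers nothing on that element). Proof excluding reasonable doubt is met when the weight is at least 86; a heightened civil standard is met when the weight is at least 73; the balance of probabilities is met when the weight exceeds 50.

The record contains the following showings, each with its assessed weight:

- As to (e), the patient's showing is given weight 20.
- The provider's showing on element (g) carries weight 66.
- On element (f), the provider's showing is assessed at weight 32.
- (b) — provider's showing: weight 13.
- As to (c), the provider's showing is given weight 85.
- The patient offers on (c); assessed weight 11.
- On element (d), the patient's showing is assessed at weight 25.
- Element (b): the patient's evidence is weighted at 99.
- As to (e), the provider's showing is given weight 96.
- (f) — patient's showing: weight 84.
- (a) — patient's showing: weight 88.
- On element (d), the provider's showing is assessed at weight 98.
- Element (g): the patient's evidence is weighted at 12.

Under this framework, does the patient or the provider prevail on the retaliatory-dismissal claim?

At Stage 1 the patient must meet proof excluding reasonable doubt (weight is at least 86): on (a) the weight is 88, ≥ 86, so (a) meets the standard; on (b) the weight is 99 less the opposing 13 gives net 86, ≥ 86, so (b) meets the standard.
  All elements met. The burden passes to the provider.
At Stage 2 the provider must meet a heightened civil standard (weight is at least 73): on (c) the weight is 85 less the opposing 11 gives net 74, which does reach 73, so (c) meets the standard.
  All elements met. The provider retains the burden for Stage 3.
At Stage 3 the provider must meet a heightened civil standard (weight is at least 73): on (d) the weight is 98 less the opposing 25 gives net 73, ≥ 73, so (d) meets the standard; on (e) the weight is 96 less the opposing 20 gives net 76, which does reach 73, so (e) meets the standard.
  Stage 3 is satisfied; the onus moves to the patient.
At Stage 4 the patient must meet the balance of probabilities (weight exceeds 50): on (f) the weight is 84 less the opposing 32 gives net 52, > 50, so (f) meets the standard.
  Stage 4 is satisfied; the onus moves to the provider.
At Stage 5 the provider must meet the balance of probabilities (weight exceeds 50): on (g) the weight is 66 less the opposing 12 gives net 54, which does exceed 50, so (g) meets the standard.
  The provider carries the last stage.
Every stage carried; the provider prevails.

provider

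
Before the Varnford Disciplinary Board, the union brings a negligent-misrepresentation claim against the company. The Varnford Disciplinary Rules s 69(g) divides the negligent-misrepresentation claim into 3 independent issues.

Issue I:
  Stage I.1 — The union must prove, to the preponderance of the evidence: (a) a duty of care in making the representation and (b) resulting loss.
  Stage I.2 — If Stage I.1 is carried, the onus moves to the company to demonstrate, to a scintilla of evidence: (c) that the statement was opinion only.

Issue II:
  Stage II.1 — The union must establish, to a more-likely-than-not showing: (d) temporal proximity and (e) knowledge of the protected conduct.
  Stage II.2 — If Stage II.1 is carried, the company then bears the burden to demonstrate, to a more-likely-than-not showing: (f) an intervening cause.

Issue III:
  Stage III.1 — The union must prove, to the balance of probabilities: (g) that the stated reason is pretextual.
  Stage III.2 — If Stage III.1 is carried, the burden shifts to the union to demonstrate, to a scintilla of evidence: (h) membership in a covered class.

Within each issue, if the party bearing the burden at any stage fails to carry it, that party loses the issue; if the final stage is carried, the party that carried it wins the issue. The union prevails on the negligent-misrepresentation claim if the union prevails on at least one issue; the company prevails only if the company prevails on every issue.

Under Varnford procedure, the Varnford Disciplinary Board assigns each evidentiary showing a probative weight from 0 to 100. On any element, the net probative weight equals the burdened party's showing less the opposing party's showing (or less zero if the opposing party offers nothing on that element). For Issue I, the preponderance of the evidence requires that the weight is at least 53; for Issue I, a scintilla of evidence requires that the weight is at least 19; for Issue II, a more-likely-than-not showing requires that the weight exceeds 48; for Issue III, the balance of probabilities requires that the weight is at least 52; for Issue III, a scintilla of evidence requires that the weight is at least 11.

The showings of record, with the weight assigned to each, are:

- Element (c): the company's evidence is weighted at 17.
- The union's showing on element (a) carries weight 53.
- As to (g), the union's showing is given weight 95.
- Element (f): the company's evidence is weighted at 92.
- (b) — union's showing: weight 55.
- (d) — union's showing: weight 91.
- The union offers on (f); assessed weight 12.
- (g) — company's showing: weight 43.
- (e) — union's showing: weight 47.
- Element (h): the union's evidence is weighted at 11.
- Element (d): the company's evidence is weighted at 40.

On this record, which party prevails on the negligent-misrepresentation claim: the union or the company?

— Issue I —
At Stage I.1 the union must meet the preponderance of the evidence (weight is at least 53): on (a) the weight is 53, ≥ 53, so (a) meets the standard; on (b) the weight is 55, which does reach 53, so (b) meets the standard.
  The union carries Stage I.1; the company now bears the burden.
At Stage I.2 the company must meet a scintilla of evidence (weight is at least 19): on (c) the weight is 17, which does not reach 19, so (c) does not meet the standard.
  Not every element is met, so the company fails to carry Stage I.2.
So the union prevails on this issue.
— Issue II —
At Stage II.1 the union must meet a more-likely-than-not showing (weight exceeds 48): on (d) the weight is 91 less the opposing 40 gives net 51, which does exceed 48, so (d) meets the standard; on (e) the weight is 47, ≤ 48, so (e) does not meet the standard.
  Stage II.1 not carried; the union fails its burden.
The analysis ends at Stage II.1; the company prevails on this issue.
— Issue III —
Stage III.1 (union, the balance of probabilities, weight is at least 52): (g) net 95−43=52 ≥ 52 — meets.
  All elements met. The union retains the burden for Stage III.2.
Stage III.2 (union, a scintilla of evidence, weight is at least 11): (h) 11 ≥ 11 — meets.
  Stage III.2 carried; the final stage is satisfied.
All stages carried — the union prevails on this issue.
Per-issue: Issue I → union; Issue II → company; Issue III → union. The union must prevail on at least one issue; overall, the union prevails.

union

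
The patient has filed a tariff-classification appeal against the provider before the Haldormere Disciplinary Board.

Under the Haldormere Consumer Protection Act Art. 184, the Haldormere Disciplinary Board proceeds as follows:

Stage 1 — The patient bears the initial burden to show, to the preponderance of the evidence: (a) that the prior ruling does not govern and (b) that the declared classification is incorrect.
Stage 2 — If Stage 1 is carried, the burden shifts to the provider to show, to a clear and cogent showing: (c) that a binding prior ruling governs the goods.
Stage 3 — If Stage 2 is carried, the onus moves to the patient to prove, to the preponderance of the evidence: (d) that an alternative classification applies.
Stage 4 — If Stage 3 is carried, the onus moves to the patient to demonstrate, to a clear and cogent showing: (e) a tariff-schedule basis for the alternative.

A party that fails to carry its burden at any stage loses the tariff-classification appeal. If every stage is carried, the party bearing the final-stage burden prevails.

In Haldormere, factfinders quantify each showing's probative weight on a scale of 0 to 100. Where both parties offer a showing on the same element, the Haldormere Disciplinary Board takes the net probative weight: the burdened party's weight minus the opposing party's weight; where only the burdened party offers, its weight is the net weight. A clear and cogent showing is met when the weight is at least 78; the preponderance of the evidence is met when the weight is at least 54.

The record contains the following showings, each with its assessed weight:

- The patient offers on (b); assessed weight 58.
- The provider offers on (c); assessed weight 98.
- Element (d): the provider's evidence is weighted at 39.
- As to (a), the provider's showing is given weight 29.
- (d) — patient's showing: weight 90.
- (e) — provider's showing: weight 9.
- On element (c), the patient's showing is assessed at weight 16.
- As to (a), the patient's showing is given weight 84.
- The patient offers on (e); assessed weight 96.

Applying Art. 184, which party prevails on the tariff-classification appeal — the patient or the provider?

At Stage 1 the patient must meet the preponderance of the evidence (weight is at least 54): on (a) the weight is 84 less the opposing 29 gives net 55, ≥ 54, so (a) meets the standard; on (b) the weight is 58, ≥ 54, so (b) meets the standard.
  All elements met. The burden passes to the provider.
At Stage 2 the provider must meet a clear and cogent showing (weight is at least 78): on (c) the weight is 98 less the opposing 16 gives net 82, ≥ 78, so (c) meets the standard.
  The provider carries Stage 2; the patient now bears the burden.
At Stage 3 the patient must meet the preponderance of the evidence (weight is at least 54): on (d) the weight is 90 less the opposing 39 gives net 51, < 54, so (d) does not meet the standard.
  Not every element is met, so the patient fails to carry Stage 3.
So the provider prevails.

provider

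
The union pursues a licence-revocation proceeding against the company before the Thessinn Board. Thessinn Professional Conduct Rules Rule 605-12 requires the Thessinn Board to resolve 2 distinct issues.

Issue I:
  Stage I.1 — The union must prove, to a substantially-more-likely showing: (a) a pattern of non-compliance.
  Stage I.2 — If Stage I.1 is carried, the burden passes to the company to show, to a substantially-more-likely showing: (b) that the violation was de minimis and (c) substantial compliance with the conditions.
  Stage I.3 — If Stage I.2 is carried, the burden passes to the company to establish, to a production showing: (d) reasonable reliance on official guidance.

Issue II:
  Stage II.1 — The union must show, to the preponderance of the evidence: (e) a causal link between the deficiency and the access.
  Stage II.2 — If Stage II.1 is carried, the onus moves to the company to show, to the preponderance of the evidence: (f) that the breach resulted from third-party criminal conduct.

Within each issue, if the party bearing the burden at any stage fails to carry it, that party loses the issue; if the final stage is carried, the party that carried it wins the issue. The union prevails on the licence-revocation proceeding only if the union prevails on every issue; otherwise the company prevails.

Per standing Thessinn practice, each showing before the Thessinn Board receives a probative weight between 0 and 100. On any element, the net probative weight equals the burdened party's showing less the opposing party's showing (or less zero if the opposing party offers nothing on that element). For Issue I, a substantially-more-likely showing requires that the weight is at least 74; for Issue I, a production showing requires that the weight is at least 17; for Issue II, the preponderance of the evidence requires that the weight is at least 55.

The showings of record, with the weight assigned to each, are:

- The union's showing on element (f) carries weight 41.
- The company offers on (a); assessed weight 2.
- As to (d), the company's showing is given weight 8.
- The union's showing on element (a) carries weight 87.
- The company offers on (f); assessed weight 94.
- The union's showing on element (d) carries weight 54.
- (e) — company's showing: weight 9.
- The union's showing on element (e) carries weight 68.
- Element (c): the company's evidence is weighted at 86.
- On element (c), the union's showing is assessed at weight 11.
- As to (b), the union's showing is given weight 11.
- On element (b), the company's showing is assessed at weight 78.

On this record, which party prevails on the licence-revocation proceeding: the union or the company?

union

— Issue I —
At Stage I.1 the union must meet a substantially-more-likely showing (weight is at least 74): on (a) the weight is 87 less the opposing 2 gives net 85, ≥ 74, so (a) meets the standard.
  Stage I.1 carried; the burden shifts to the company.
At Stage I.2 the company must meet a substantially-more-likely showing (weight is at least 74): on (b) the weight is 78 less the opposing 11 gives net 67, < 74, so (b) does not meet the standard; on (c) the weight is 86 less the opposing 11 gives net 75, ≥ 74, so (c) meets the standard.
  The company does not carry Stage I.2.
The analysis ends at Stage I.2; the union prevails on this issue.
— Issue II —
Stage II.1 — burden on union; standard: the preponderance of the evidence (weight is at least 55).
    (e): 68 − 9 = 59 ≥ 55 [met]
  Stage II.1 is satisfied; the onus moves to the company.
Stage II.2 — burden on company; standard: the preponderance of the evidence (weight is at least 55).
    (f): 94 − 41 = 53 < 55 [not met]
  Stage II.2 not carried; the company fails its burden.
So the union prevails on this issue.
Per-issue: Issue I → union; Issue II → union. The union must prevail on every issue; overall, the union prevails.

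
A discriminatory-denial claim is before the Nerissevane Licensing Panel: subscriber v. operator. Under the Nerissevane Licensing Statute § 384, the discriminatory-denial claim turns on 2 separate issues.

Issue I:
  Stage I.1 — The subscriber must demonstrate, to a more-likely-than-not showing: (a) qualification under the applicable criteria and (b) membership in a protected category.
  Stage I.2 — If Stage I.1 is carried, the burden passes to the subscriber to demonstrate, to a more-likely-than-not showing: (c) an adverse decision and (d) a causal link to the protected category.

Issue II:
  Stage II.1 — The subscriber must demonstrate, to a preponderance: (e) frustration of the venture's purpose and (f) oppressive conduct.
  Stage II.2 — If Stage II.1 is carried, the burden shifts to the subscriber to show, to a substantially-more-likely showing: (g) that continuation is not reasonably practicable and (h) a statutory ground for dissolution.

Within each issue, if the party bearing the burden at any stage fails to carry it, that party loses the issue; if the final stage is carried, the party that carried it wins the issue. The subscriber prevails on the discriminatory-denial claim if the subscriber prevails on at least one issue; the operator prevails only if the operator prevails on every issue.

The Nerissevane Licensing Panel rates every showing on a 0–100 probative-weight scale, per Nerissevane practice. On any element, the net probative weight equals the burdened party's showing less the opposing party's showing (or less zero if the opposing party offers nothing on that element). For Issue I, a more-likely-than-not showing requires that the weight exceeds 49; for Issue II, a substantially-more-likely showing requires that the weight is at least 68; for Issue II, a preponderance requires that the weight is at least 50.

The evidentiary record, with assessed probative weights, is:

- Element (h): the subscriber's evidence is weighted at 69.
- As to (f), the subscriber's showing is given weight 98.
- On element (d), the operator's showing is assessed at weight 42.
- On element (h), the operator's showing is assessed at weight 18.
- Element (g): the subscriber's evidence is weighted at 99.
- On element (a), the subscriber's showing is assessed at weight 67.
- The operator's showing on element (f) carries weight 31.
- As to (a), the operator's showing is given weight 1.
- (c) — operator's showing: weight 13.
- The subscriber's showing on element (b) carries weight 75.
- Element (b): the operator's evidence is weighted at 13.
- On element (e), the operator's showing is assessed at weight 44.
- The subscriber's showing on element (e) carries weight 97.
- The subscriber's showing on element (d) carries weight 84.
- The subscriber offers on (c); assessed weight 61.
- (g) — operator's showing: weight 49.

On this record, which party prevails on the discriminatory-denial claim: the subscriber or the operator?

— Issue I —
At Stage I.1 the subscriber must meet a more-likely-than-not showing (weight exceeds 49): on (a) the weight is 67 less the opposing 1 gives net 66, which does exceed 49, so (a) meets the standard; on (b) the weight is 75 less the opposing 13 gives net 62, > 49, so (b) meets the standard.
  Stage I.1 is satisfied; the subscriber continues to bear the burden.
At Stage I.2 the subscriber must meet a more-likely-than-not showing (weight exceeds 49): on (c) the weight is 61 less the opposing 13 gives net 48, which does not exceed 49, so (c) does not meet the standard; on (d) the weight is 84 less the opposing 42 gives net 42, which does not exceed 49, so (d) does not meet the standard.
  Not every element is met, so the subscriber fails to carry Stage I.2.
The operator prevails on this issue.
— Issue II —
Stage II.1 — burden on subscriber; standard: a preponderance (weight is at least 50).
    (e): 97 − 44 = 53 ≥ 50 [met]
    (f): 98 − 31 = 67 ≥ 50 [met]
  All elements met. The subscriber retains the burden for Stage II.2.
Stage II.2 — burden on subscriber; standard: a substantially-more-likely showing (weight is at least 68).
    (g): 99 − 49 = 50 < 68 [not met]
    (h): 69 − 18 = 51 < 68 [not met]
  Stage II.2 not carried; the subscriber fails its burden.
So the operator prevails on this issue.
Per-issue: Issue I → operator; Issue II → operator. The subscriber must prevail on at least one issue; overall, the operator prevails.

operator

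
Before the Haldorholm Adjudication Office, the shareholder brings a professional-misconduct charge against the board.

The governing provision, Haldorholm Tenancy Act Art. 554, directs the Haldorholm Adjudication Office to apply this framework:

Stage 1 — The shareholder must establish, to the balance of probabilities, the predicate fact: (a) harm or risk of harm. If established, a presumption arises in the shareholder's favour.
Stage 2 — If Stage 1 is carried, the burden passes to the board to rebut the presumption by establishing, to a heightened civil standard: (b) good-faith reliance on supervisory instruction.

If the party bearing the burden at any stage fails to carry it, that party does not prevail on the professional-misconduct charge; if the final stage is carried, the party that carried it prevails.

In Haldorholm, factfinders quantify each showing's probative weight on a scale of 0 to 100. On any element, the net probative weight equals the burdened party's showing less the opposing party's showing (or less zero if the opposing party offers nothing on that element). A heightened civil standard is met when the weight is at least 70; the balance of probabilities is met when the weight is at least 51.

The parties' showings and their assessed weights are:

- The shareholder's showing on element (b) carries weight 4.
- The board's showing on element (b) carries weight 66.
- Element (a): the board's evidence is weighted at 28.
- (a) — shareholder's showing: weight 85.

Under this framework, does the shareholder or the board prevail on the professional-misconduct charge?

shareholder

Stage 1 (shareholder, the balance of probabilities, weight is at least 51): (a) net 85−28=57 ≥ 51 — meets.
  All elements met. The burden passes to the board.
Stage 2 (board, a heightened civil standard, weight is at least 70): (b) net 66−4=62 < 70 — fails.
  The board does not carry Stage 2.
The analysis ends at Stage 2; the shareholder prevails.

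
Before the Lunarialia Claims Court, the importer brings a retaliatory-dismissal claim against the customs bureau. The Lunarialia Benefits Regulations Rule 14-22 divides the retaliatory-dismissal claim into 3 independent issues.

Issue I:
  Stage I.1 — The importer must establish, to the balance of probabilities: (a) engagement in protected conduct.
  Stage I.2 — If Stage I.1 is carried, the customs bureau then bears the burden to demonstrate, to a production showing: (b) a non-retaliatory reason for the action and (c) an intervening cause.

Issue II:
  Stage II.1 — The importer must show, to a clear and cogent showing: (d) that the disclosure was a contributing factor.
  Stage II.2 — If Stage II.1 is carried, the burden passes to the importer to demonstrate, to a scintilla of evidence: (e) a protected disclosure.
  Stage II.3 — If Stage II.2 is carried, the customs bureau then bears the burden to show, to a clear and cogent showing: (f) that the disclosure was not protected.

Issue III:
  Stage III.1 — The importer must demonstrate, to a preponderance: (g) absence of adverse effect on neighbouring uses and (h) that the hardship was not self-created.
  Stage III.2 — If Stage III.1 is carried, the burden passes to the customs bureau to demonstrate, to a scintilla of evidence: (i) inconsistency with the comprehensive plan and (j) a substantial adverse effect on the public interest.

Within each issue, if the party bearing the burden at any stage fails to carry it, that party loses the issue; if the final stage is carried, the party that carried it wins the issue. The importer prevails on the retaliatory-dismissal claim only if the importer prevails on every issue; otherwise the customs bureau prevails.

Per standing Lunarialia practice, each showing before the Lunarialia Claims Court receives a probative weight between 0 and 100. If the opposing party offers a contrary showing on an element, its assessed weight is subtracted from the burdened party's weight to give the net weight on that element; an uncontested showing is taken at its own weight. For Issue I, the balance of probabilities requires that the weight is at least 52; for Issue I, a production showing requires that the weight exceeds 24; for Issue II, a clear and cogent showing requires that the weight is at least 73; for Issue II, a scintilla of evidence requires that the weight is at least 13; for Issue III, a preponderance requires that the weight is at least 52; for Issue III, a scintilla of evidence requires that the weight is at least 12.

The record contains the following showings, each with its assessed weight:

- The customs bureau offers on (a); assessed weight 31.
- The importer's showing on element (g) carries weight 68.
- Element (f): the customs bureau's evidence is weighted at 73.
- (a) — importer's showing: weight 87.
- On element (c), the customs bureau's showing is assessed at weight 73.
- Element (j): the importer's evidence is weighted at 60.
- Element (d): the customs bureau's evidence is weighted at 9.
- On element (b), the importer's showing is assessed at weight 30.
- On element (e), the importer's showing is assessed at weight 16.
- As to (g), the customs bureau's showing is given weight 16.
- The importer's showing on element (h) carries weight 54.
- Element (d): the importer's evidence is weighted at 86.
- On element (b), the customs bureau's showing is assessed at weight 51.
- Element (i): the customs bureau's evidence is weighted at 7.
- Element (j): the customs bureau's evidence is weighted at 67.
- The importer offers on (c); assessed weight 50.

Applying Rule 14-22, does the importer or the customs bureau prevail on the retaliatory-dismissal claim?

— Issue I —
Stage I.1 (importer, the balance of probabilities, weight is at least 52): (a) net 87−31=56 ≥ 52 — meets.
  The importer carries Stage I.1; the customs bureau now bears the burden.
Stage I.2 (customs bureau, a production showing, weight exceeds 24): (b) net 51−30=21 ≤ 24 — fails; (c) net 73−50=23 ≤ 24 — fails.
  Not every element is met, so the customs bureau fails to carry Stage I.2.
The analysis ends at Stage I.2; the importer prevails on this issue.
— Issue II —
Stage II.1 — burden on importer; standard: a clear and cogent showing (weight is at least 73).
    (d): 86 − 9 = 77 ≥ 73 [met]
  Stage II.1 carried; the burden remains with the importer.
Stage II.2 — burden on importer; standard: a scintilla of evidence (weight is at least 13).
    (e): 16 ≥ 13 [met]
  Stage II.2 is satisfied; the onus moves to the customs bureau.
Stage II.3 — burden on customs bureau; standard: a clear and cogent showing (weight is at least 73).
    (f): 73 ≥ 73 [met]
  All elements met at the final stage.
With every stage satisfied, the customs bureau prevails on this issue.
— Issue III —
Stage III.1 (importer, a preponderance, weight is at least 52): (g) net 68−16=52 ≥ 52 — meets; (h) 54 ≥ 52 — meets.
  All elements met. The burden passes to the customs bureau.
Stage III.2 (customs bureau, a scintilla of evidence, weight is at least 12): (i) 7 < 12 — fails; (j) net 67−60=7 < 12 — fails.
  The customs bureau does not carry Stage III.2.
The importer prevails on this issue.
Per-issue: Issue I → importer; Issue II → customs bureau; Issue III → importer. The importer must prevail on every issue; overall, the customs bureau prevails.

customs bureau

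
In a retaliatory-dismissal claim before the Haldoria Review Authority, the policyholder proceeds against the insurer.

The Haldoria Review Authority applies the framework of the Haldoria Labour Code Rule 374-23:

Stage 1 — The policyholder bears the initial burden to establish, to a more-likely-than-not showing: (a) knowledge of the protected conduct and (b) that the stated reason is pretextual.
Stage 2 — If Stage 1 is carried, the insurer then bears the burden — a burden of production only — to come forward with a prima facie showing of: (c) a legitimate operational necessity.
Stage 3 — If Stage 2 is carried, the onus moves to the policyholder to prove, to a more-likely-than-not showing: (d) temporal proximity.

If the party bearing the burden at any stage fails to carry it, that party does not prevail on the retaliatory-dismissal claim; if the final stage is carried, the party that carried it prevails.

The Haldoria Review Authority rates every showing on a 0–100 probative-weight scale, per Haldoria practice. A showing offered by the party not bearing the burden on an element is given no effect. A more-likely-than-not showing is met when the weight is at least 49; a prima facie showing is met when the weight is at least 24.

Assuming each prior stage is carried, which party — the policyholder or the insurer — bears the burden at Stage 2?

insurer

Stage 2's rule assigns the burden to the insurer (to a prima facie showing).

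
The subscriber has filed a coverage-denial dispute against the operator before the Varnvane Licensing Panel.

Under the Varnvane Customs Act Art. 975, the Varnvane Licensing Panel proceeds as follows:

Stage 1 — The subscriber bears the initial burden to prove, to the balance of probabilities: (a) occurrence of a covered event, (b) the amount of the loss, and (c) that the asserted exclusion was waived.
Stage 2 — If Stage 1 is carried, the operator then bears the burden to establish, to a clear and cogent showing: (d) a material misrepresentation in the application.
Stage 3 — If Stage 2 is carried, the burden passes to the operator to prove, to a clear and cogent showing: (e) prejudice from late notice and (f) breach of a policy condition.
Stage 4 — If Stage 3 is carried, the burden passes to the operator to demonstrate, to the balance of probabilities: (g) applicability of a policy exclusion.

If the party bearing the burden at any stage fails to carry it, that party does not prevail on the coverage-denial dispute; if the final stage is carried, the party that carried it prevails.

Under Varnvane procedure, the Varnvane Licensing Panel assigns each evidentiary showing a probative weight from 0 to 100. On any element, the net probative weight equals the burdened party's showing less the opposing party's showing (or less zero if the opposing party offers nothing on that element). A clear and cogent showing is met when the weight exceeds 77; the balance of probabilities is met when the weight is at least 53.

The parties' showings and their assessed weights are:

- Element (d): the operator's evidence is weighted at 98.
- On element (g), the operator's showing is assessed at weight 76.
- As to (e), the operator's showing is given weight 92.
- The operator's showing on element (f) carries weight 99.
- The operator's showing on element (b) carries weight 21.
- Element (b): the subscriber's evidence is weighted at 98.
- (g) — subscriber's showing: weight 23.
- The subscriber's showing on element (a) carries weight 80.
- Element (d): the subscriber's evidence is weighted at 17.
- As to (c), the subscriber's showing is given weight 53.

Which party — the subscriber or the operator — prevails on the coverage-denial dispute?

operator

Stage 1 — burden on subscriber; standard: the balance of probabilities (weight is at least 53).
    (a): 80 ≥ 53 [met]
    (b): 98 − 21 = 77 ≥ 53 [met]
    (c): 53 ≥ 53 [met]
  The subscriber carries Stage 1; the operator now bears the burden.
Stage 2 — burden on operator; standard: a clear and cogent showing (weight exceeds 77).
    (d): 98 − 17 = 81 > 77 [met]
  Stage 2 is satisfied; the operator continues to bear the burden.
Stage 3 — burden on operator; standard: a clear and cogent showing (weight exceeds 77).
    (e): 92 > 77 [met]
    (f): 99 > 77 [met]
  Stage 3 is satisfied; the operator continues to bear the burden.
Stage 4 — burden on operator; standard: the balance of probabilities (weight is at least 53).
    (g): 76 − 23 = 53 ≥ 53 [met]
  The operator carries the last stage.
Every stage carried; the operator prevails.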